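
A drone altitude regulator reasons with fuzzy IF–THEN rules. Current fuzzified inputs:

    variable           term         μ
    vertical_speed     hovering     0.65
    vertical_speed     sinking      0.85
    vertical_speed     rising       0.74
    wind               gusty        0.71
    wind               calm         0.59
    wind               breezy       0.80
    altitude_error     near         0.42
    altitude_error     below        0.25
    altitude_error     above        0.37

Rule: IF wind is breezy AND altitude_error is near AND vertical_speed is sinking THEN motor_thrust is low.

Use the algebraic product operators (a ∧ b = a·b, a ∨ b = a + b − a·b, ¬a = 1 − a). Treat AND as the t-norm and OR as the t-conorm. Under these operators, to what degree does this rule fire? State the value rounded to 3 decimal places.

firing strength: breezy=0.80, near=0.42, sinking=0.85; AND[a·b] → w = 0.2856

0.286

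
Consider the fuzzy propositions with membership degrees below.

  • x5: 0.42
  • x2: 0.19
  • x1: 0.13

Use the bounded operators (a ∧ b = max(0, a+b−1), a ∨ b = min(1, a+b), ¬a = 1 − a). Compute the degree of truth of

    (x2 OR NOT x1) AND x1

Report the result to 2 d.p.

NOT x1 = 1 − 0.13 = 0.87
x2 OR NOT x1 = min(1, a+b) on (0.19, 0.87) = 1.00
(x2 OR NOT x1) AND x1 = max(0, a+b−1) on (1.00, 0.13) = 0.13

0.13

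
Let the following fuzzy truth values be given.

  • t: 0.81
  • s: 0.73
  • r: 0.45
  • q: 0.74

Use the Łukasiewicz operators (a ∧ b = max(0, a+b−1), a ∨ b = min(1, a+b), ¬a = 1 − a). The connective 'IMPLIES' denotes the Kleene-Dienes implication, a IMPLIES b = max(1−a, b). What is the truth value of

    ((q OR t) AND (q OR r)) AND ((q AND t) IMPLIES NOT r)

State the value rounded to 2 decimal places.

0.55

q OR t = min(1, a+b) on (0.74, 0.81) = 1.00
q OR r = min(1, a+b) on (0.74, 0.45) = 1.00
(q OR t) AND (q OR r) = max(0, a+b−1) on (1.00, 1.00) = 1.00
q AND t = max(0, a+b−1) on (0.74, 0.81) = 0.55
NOT r = 1 − 0.45 = 0.55
(q AND t) IMPLIES NOT r  [Kleene-Dienes: max(1−a, b)] with a=0.55, b=0.55 → 0.55
((q OR t) AND (q OR r)) AND ((q AND t) IMPLIES NOT r) = max(0, a+b−1) on (1.00, 0.55) = 0.55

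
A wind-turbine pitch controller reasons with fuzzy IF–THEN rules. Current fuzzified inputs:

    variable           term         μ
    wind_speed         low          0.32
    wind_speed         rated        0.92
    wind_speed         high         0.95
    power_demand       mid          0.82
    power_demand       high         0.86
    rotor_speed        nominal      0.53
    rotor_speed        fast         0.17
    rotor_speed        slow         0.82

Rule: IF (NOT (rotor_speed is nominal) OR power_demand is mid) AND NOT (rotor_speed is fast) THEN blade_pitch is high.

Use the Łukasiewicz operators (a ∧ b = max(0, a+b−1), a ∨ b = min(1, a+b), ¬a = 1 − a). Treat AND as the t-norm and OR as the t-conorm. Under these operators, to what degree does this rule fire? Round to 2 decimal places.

0.83

firing strength: (¬nominal=1−0.53=0.47 OR mid=0.82) = 1.00; AND[max(0, a+b−1)] with ¬fast=1−0.17=0.83 → w = 0.83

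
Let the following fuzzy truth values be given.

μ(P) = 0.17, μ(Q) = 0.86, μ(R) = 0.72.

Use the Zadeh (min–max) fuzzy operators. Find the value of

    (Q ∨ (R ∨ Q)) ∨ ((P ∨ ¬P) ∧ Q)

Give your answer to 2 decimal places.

R ∨ Q = max(a, b) on (0.72, 0.86) = 0.86
Q ∨ (R ∨ Q) = max(a, b) on (0.86, 0.86) = 0.86
¬P = 1 − 0.17 = 0.83
P ∨ ¬P = max(a, b) on (0.17, 0.83) = 0.83
(P ∨ ¬P) ∧ Q = min(a, b) on (0.83, 0.86) = 0.83
(Q ∨ (R ∨ Q)) ∨ ((P ∨ ¬P) ∧ Q) = max(a, b) on (0.86, 0.83) = 0.86

0.86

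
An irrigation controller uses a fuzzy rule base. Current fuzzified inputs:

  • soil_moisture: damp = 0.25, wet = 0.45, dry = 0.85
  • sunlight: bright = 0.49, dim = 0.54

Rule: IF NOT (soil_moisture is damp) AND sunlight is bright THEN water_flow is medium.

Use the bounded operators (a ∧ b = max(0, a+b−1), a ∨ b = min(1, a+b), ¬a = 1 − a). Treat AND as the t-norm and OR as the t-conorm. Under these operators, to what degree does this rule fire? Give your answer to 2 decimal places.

firing strength: ¬damp=1−0.25=0.75, bright=0.49; AND[max(0, a+b−1)] → w = 0.24

0.24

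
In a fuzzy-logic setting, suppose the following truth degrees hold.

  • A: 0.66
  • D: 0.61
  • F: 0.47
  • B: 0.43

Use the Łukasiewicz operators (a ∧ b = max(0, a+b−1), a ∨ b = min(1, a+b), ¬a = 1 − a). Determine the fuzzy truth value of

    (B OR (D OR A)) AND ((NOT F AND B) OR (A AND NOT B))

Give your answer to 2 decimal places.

0.23

D OR A = min(1, a+b) on (0.61, 0.66) = 1.00
B OR (D OR A) = min(1, a+b) on (0.43, 1.00) = 1.00
NOT F = 1 − 0.47 = 0.53
NOT F AND B = max(0, a+b−1) on (0.53, 0.43) = 0.00
NOT B = 1 − 0.43 = 0.57
A AND NOT B = max(0, a+b−1) on (0.66, 0.57) = 0.23
(NOT F AND B) OR (A AND NOT B) = min(1, a+b) on (0.00, 0.23) = 0.23
(B OR (D OR A)) AND ((NOT F AND B) OR (A AND NOT B)) = max(0, a+b−1) on (1.00, 0.23) = 0.23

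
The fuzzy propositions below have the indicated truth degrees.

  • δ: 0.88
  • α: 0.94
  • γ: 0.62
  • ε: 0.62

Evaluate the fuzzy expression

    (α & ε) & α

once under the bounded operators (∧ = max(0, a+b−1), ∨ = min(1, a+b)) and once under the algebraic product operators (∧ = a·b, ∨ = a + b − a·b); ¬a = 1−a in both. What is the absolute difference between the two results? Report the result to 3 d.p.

Under bounded:
  α & ε = max(0, a+b−1) on (0.94, 0.62) = 0.56
  (α & ε) & α = max(0, a+b−1) on (0.56, 0.94) = 0.50
  → value = 0.5000
Under algebraic product:
  α & ε = a·b on (0.9400, 0.6200) = 0.5828
  (α & ε) & α = a·b on (0.5828, 0.9400) = 0.5478
  → value = 0.5478
|0.5000 − 0.5478| = 0.048

0.048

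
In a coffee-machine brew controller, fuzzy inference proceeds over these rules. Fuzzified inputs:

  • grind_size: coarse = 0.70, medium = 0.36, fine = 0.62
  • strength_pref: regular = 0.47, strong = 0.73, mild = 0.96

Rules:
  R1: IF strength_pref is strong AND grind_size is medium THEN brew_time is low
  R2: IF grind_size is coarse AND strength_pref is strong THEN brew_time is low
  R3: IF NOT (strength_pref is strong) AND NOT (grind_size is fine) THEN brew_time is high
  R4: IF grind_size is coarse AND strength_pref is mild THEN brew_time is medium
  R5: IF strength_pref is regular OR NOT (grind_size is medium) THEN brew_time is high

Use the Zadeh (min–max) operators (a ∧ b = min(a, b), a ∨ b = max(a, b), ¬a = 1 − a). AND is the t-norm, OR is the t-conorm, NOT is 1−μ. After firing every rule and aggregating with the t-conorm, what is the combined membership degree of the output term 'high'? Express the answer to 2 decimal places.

0.64

R1: strong=0.73, medium=0.36; AND[min(a, b)] → w = 0.36
R2: coarse=0.70, strong=0.73; AND[min(a, b)] → w = 0.70
R3: ¬strong=1−0.73=0.27, ¬fine=1−0.62=0.38; AND[min(a, b)] → w = 0.27
R4: coarse=0.70, mild=0.96; AND[min(a, b)] → w = 0.70
R5: regular=0.47, ¬medium=1−0.36=0.64; OR[max(a, b)] → w = 0.64
Rules with consequent 'high': {R3, R5} → strengths 0.27, 0.64
Aggregate via t-conorm [max(a, b)]: 0.64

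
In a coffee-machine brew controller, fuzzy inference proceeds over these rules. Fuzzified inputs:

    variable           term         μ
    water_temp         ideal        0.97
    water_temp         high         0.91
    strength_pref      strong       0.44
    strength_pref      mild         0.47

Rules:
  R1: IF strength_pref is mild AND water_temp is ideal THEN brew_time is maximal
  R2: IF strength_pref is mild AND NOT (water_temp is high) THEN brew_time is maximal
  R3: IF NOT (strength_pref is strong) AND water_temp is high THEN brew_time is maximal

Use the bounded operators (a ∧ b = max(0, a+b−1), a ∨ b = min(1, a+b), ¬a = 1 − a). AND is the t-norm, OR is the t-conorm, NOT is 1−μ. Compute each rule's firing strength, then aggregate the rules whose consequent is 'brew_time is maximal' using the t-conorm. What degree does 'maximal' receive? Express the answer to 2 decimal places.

R1: mild=0.47, ideal=0.97; AND[max(0, a+b−1)] → w = 0.44
R2: mild=0.47, ¬high=1−0.91=0.09; AND[max(0, a+b−1)] → w = 0.00
R3: ¬strong=1−0.44=0.56, high=0.91; AND[max(0, a+b−1)] → w = 0.47
Rules with consequent 'maximal': {R1, R2, R3} → strengths 0.44, 0.00, 0.47
Aggregate via t-conorm [min(1, a+b)]: 0.91

0.91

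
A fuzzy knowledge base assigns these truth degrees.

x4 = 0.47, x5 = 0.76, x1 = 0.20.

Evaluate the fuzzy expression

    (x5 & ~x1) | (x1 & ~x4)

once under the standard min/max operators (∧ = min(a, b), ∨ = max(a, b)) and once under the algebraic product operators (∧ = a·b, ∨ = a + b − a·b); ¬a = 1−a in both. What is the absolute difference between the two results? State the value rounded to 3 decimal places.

Under standard min/max:
  ~x1 = 1 − 0.20 = 0.80
  x5 & ~x1 = min(a, b) on (0.76, 0.80) = 0.76
  ~x4 = 1 − 0.47 = 0.53
  x1 & ~x4 = min(a, b) on (0.20, 0.53) = 0.20
  (x5 & ~x1) | (x1 & ~x4) = max(a, b) on (0.76, 0.20) = 0.76
  → value = 0.7600
Under algebraic product:
  ~x1 = 1 − 0.2000 = 0.8000
  x5 & ~x1 = a·b on (0.7600, 0.8000) = 0.6080
  ~x4 = 1 − 0.4700 = 0.5300
  x1 & ~x4 = a·b on (0.2000, 0.5300) = 0.1060
  (x5 & ~x1) | (x1 & ~x4) = a + b − a·b on (0.6080, 0.1060) = 0.6496
  → value = 0.6496
|0.7600 − 0.6496| = 0.110

0.110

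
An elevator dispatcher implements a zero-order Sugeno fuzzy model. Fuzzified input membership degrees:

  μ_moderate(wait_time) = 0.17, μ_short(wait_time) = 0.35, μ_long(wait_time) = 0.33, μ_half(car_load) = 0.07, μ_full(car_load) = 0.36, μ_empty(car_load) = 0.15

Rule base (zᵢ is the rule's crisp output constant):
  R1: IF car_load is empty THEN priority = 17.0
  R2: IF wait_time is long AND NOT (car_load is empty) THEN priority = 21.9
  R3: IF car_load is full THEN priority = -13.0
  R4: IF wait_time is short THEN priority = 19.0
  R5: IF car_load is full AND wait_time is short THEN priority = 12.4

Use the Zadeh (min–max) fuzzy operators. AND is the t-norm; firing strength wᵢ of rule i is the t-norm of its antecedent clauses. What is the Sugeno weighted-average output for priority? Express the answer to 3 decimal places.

R1 (z=17.0): empty=0.15 → w = 0.15
R2 (z=21.9): long=0.33, ¬empty=1−0.15=0.85; AND[min(a, b)] → w = 0.33
R3 (z=-13.0): full=0.36 → w = 0.36
R4 (z=19.0): short=0.35 → w = 0.35
R5 (z=12.4): full=0.36, short=0.35; AND[min(a, b)] → w = 0.35
Weighted average = (0.15·17.0 + 0.33·21.9 + 0.36·-13.0 + 0.35·19.0 + 0.35·12.4) / (0.15 + 0.33 + 0.36 + 0.35 + 0.35)
  = 16.0870 / 1.5400 = 10.446

10.446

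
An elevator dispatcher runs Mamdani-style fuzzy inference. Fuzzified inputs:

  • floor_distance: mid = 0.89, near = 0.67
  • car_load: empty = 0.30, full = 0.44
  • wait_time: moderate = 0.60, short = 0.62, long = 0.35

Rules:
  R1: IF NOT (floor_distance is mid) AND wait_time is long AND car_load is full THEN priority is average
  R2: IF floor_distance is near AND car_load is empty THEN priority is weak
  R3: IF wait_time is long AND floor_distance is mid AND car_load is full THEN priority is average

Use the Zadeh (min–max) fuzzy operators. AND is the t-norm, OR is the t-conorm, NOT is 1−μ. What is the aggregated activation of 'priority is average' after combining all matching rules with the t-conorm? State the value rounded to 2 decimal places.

0.35

R1: ¬mid=1−0.89=0.11, long=0.35, full=0.44; AND[min(a, b)] → w = 0.11
R2: near=0.67, empty=0.30; AND[min(a, b)] → w = 0.30
R3: long=0.35, mid=0.89, full=0.44; AND[min(a, b)] → w = 0.35
Rules with consequent 'average': {R1, R3} → strengths 0.11, 0.35
Aggregate via t-conorm [max(a, b)]: 0.35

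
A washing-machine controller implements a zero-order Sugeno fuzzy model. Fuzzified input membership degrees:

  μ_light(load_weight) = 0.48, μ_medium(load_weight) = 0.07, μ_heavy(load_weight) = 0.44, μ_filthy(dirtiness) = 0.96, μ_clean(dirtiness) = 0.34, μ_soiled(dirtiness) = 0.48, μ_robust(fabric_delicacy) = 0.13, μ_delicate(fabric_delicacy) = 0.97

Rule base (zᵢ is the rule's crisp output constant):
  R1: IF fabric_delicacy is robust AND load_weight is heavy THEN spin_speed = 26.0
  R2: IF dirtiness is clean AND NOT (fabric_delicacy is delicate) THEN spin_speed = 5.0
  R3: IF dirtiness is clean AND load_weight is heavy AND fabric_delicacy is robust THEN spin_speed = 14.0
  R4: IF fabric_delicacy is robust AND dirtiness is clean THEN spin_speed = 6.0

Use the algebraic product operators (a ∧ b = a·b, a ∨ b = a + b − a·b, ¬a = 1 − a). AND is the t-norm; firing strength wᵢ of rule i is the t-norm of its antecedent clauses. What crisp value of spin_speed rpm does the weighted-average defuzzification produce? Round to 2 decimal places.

15.84

R1 (z=26.0): robust=0.13, heavy=0.44; AND[a·b] → w = 0.0572
R2 (z=5.0): clean=0.34, ¬delicate=1−0.97=0.03; AND[a·b] → w = 0.0102
R3 (z=14.0): clean=0.34, heavy=0.44, robust=0.13; AND[a·b] → w = 0.0194
R4 (z=6.0): robust=0.13, clean=0.34; AND[a·b] → w = 0.0442
Weighted average = (0.0572·26.0 + 0.0102·5.0 + 0.0194·14.0 + 0.0442·6.0) / (0.0572 + 0.0102 + 0.0194 + 0.0442)
  = 2.0757 / 0.1310 = 15.84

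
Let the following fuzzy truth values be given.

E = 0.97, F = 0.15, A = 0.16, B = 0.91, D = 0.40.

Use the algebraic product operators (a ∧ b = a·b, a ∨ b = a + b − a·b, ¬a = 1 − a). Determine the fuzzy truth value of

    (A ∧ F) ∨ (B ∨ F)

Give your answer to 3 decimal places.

A ∧ F = a·b on (0.1600, 0.1500) = 0.0240
B ∨ F = a + b − a·b on (0.9100, 0.1500) = 0.9235
(A ∧ F) ∨ (B ∨ F) = a + b − a·b on (0.0240, 0.9235) = 0.9253

0.925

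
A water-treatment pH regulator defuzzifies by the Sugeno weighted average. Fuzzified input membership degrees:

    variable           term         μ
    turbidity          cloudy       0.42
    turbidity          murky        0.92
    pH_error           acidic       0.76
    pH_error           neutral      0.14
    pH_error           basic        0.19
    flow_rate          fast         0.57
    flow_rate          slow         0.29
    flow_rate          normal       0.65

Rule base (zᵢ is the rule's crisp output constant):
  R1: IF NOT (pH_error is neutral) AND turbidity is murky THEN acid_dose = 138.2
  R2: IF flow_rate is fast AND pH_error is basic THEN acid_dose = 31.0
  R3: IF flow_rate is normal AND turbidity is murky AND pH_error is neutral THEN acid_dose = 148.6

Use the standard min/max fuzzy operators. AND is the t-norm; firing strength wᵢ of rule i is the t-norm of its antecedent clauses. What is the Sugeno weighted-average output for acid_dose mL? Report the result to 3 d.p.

R1 (z=138.2): ¬neutral=1−0.14=0.86, murky=0.92; AND[min(a, b)] → w = 0.86
R2 (z=31.0): fast=0.57, basic=0.19; AND[min(a, b)] → w = 0.19
R3 (z=148.6): normal=0.65, murky=0.92, neutral=0.14; AND[min(a, b)] → w = 0.14
Weighted average = (0.86·138.2 + 0.19·31.0 + 0.14·148.6) / (0.86 + 0.19 + 0.14)
  = 145.5460 / 1.1900 = 122.308

122.308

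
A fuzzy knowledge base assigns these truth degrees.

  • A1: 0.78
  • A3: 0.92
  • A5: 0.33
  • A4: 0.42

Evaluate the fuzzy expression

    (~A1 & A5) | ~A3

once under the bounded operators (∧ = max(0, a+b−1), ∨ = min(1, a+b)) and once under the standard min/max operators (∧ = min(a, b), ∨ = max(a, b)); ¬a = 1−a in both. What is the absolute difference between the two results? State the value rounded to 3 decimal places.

0.140

Under bounded:
  ~A1 = 1 − 0.78 = 0.22
  ~A1 & A5 = max(0, a+b−1) on (0.22, 0.33) = 0.00
  ~A3 = 1 − 0.92 = 0.08
  (~A1 & A5) | ~A3 = min(1, a+b) on (0.00, 0.08) = 0.08
  → value = 0.0800
Under standard min/max:
  ~A1 = 1 − 0.78 = 0.22
  ~A1 & A5 = min(a, b) on (0.22, 0.33) = 0.22
  ~A3 = 1 − 0.92 = 0.08
  (~A1 & A5) | ~A3 = max(a, b) on (0.22, 0.08) = 0.22
  → value = 0.2200
|0.0800 − 0.2200| = 0.140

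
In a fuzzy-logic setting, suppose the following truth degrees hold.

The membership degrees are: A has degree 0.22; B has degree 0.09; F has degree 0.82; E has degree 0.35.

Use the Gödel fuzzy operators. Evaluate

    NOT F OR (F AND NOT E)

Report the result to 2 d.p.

NOT F = 1 − 0.82 = 0.18
NOT E = 1 − 0.35 = 0.65
F AND NOT E = min(a, b) on (0.82, 0.65) = 0.65
NOT F OR (F AND NOT E) = max(a, b) on (0.18, 0.65) = 0.65

0.65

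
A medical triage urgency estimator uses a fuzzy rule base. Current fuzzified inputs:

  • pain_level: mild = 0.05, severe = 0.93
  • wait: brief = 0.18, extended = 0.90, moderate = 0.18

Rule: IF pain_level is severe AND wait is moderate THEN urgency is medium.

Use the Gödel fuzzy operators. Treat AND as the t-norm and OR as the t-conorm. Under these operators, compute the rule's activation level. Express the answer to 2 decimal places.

0.18

firing strength: severe=0.93, moderate=0.18; AND[min(a, b)] → w = 0.18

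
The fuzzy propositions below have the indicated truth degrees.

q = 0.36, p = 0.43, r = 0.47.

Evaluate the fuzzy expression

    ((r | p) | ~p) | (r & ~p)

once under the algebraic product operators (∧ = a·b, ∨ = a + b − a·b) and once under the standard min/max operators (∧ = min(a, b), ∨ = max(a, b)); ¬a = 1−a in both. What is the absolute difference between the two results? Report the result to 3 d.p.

Under algebraic product:
  r | p = a + b − a·b on (0.4700, 0.4300) = 0.6979
  ~p = 1 − 0.4300 = 0.5700
  (r | p) | ~p = a + b − a·b on (0.6979, 0.5700) = 0.8701
  ~p = 1 − 0.4300 = 0.5700
  r & ~p = a·b on (0.4700, 0.5700) = 0.2679
  ((r | p) | ~p) | (r & ~p) = a + b − a·b on (0.8701, 0.2679) = 0.9049
  → value = 0.9049
Under standard min/max:
  r | p = max(a, b) on (0.47, 0.43) = 0.47
  ~p = 1 − 0.43 = 0.57
  (r | p) | ~p = max(a, b) on (0.47, 0.57) = 0.57
  ~p = 1 − 0.43 = 0.57
  r & ~p = min(a, b) on (0.47, 0.57) = 0.47
  ((r | p) | ~p) | (r & ~p) = max(a, b) on (0.57, 0.47) = 0.57
  → value = 0.5700
|0.9049 − 0.5700| = 0.335

0.335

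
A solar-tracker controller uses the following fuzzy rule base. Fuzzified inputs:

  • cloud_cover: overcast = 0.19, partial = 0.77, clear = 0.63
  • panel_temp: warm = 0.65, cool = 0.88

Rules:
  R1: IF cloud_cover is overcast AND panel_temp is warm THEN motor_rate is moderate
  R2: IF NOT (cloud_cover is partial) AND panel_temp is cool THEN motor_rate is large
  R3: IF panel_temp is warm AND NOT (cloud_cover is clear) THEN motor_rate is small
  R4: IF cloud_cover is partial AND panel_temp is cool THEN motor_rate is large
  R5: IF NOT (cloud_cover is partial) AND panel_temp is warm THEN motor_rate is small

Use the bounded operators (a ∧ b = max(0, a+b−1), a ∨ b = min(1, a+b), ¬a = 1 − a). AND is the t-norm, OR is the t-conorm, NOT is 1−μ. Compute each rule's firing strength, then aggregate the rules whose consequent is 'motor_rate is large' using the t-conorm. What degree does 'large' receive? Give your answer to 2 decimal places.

R1: overcast=0.19, warm=0.65; AND[max(0, a+b−1)] → w = 0.00
R2: ¬partial=1−0.77=0.23, cool=0.88; AND[max(0, a+b−1)] → w = 0.11
R3: warm=0.65, ¬clear=1−0.63=0.37; AND[max(0, a+b−1)] → w = 0.02
R4: partial=0.77, cool=0.88; AND[max(0, a+b−1)] → w = 0.65
R5: ¬partial=1−0.77=0.23, warm=0.65; AND[max(0, a+b−1)] → w = 0.00
Rules with consequent 'large': {R2, R4} → strengths 0.11, 0.65
Aggregate via t-conorm [min(1, a+b)]: 0.76

0.76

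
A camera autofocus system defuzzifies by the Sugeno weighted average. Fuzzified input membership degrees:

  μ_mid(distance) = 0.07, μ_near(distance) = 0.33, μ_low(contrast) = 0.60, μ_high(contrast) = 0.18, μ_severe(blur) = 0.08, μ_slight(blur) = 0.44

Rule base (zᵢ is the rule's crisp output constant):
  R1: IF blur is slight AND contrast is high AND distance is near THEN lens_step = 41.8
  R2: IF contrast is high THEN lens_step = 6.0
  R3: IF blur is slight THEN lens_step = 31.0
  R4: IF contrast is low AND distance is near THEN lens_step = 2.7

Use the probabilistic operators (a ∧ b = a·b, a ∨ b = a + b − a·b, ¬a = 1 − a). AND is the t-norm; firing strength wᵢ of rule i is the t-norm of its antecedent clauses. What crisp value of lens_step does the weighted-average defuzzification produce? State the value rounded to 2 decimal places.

19.37

R1 (z=41.8): slight=0.44, high=0.18, near=0.33; AND[a·b] → w = 0.0261
R2 (z=6.0): high=0.18 → w = 0.1800
R3 (z=31.0): slight=0.44 → w = 0.4400
R4 (z=2.7): low=0.60, near=0.33; AND[a·b] → w = 0.1980
Weighted average = (0.0261·41.8 + 0.1800·6.0 + 0.4400·31.0 + 0.1980·2.7) / (0.0261 + 0.1800 + 0.4400 + 0.1980)
  = 16.3471 / 0.8441 = 19.37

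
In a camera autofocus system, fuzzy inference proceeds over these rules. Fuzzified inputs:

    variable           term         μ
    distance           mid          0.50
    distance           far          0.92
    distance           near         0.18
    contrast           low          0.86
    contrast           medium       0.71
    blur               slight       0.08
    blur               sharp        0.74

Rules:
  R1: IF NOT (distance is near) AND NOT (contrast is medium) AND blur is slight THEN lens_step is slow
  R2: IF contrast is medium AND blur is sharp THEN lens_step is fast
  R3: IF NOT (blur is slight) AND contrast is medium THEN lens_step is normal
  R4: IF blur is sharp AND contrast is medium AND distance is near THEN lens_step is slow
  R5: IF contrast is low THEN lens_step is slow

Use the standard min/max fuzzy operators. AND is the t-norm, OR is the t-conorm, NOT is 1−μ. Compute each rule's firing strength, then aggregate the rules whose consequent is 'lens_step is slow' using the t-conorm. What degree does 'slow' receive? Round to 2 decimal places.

0.86

R1: ¬near=1−0.18=0.82, ¬medium=1−0.71=0.29, slight=0.08; AND[min(a, b)] → w = 0.08
R2: medium=0.71, sharp=0.74; AND[min(a, b)] → w = 0.71
R3: ¬slight=1−0.08=0.92, medium=0.71; AND[min(a, b)] → w = 0.71
R4: sharp=0.74, medium=0.71, near=0.18; AND[min(a, b)] → w = 0.18
R5: low=0.86 → w = 0.86
Rules with consequent 'slow': {R1, R4, R5} → strengths 0.08, 0.18, 0.86
Aggregate via t-conorm [max(a, b)]: 0.86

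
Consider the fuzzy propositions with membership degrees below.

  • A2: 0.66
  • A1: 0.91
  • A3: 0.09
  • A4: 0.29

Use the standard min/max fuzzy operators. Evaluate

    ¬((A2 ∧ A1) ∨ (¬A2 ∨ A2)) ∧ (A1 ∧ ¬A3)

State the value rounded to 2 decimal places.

A2 ∧ A1 = min(a, b) on (0.66, 0.91) = 0.66
¬A2 = 1 − 0.66 = 0.34
¬A2 ∨ A2 = max(a, b) on (0.34, 0.66) = 0.66
(A2 ∧ A1) ∨ (¬A2 ∨ A2) = max(a, b) on (0.66, 0.66) = 0.66
¬((A2 ∧ A1) ∨ (¬A2 ∨ A2)) = 1 − 0.66 = 0.34
¬A3 = 1 − 0.09 = 0.91
A1 ∧ ¬A3 = min(a, b) on (0.91, 0.91) = 0.91
¬((A2 ∧ A1) ∨ (¬A2 ∨ A2)) ∧ (A1 ∧ ¬A3) = min(a, b) on (0.34, 0.91) = 0.34

0.34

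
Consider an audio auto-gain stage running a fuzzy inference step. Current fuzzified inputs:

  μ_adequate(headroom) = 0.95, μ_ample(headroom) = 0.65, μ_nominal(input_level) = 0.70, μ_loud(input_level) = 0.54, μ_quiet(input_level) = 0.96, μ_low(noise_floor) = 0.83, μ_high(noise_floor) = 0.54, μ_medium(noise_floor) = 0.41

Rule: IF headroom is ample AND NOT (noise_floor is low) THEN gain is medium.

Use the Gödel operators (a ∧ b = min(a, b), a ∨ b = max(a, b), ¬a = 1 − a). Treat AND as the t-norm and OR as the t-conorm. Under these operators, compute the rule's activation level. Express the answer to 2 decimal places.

firing strength: ample=0.65, ¬low=1−0.83=0.17; AND[min(a, b)] → w = 0.17

0.17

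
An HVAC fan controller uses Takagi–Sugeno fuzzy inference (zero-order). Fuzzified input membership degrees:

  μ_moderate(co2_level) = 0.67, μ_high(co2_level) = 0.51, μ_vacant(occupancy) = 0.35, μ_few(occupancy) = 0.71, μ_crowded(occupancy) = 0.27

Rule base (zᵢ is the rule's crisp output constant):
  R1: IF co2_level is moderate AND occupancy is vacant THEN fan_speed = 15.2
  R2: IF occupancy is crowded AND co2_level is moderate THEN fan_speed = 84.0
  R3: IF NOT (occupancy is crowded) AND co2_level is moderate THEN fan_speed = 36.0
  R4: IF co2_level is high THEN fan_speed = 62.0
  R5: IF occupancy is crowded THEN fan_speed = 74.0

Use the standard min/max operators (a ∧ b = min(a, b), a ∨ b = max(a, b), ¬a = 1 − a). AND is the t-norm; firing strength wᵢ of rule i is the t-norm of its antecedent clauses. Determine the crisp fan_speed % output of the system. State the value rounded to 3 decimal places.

50.106

R1 (z=15.2): moderate=0.67, vacant=0.35; AND[min(a, b)] → w = 0.35
R2 (z=84.0): crowded=0.27, moderate=0.67; AND[min(a, b)] → w = 0.27
R3 (z=36.0): ¬crowded=1−0.27=0.73, moderate=0.67; AND[min(a, b)] → w = 0.67
R4 (z=62.0): high=0.51 → w = 0.51
R5 (z=74.0): crowded=0.27 → w = 0.27
Weighted average = (0.35·15.2 + 0.27·84.0 + 0.67·36.0 + 0.51·62.0 + 0.27·74.0) / (0.35 + 0.27 + 0.67 + 0.51 + 0.27)
  = 103.7200 / 2.0700 = 50.106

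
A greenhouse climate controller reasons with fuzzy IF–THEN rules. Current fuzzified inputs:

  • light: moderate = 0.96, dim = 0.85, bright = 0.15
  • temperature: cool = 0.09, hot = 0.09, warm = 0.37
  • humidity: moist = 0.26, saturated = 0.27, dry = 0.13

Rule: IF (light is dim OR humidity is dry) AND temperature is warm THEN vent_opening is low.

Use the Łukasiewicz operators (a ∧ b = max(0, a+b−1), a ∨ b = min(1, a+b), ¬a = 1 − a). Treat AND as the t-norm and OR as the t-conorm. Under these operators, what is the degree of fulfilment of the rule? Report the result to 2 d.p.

firing strength: (dim=0.85 OR dry=0.13) = 0.98; AND[max(0, a+b−1)] with warm=0.37 → w = 0.35

0.35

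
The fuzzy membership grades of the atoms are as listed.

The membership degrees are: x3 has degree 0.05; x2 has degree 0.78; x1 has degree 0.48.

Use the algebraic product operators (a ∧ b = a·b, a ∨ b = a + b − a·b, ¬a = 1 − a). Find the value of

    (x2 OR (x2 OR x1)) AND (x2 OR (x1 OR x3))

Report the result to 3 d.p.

x2 OR x1 = a + b − a·b on (0.7800, 0.4800) = 0.8856
x2 OR (x2 OR x1) = a + b − a·b on (0.7800, 0.8856) = 0.9748
x1 OR x3 = a + b − a·b on (0.4800, 0.0500) = 0.5060
x2 OR (x1 OR x3) = a + b − a·b on (0.7800, 0.5060) = 0.8913
(x2 OR (x2 OR x1)) AND (x2 OR (x1 OR x3)) = a·b on (0.9748, 0.8913) = 0.8689

0.869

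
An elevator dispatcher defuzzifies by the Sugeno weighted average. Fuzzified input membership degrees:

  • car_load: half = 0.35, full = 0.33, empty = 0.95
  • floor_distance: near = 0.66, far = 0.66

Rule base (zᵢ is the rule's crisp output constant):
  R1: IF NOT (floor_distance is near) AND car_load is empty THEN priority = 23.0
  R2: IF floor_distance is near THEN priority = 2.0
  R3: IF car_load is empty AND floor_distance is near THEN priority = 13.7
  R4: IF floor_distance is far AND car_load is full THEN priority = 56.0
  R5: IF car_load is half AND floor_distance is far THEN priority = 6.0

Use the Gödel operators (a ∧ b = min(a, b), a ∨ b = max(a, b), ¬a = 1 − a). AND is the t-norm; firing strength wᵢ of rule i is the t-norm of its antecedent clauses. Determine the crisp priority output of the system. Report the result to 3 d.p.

R1 (z=23.0): ¬near=1−0.66=0.34, empty=0.95; AND[min(a, b)] → w = 0.34
R2 (z=2.0): near=0.66 → w = 0.66
R3 (z=13.7): empty=0.95, near=0.66; AND[min(a, b)] → w = 0.66
R4 (z=56.0): far=0.66, full=0.33; AND[min(a, b)] → w = 0.33
R5 (z=6.0): half=0.35, far=0.66; AND[min(a, b)] → w = 0.35
Weighted average = (0.34·23.0 + 0.66·2.0 + 0.66·13.7 + 0.33·56.0 + 0.35·6.0) / (0.34 + 0.66 + 0.66 + 0.33 + 0.35)
  = 38.7620 / 2.3400 = 16.565

16.565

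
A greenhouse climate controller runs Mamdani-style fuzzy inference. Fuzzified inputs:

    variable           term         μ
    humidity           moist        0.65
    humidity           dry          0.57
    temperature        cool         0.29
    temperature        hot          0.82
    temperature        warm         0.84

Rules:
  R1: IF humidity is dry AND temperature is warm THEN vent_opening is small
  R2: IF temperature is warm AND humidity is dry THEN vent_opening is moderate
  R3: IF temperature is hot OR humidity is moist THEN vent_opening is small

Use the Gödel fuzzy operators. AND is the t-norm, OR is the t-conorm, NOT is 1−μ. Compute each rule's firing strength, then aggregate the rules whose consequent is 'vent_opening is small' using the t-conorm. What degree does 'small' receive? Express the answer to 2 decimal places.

0.82

R1: dry=0.57, warm=0.84; AND[min(a, b)] → w = 0.57
R2: warm=0.84, dry=0.57; AND[min(a, b)] → w = 0.57
R3: hot=0.82, moist=0.65; OR[max(a, b)] → w = 0.82
Rules with consequent 'small': {R1, R3} → strengths 0.57, 0.82
Aggregate via t-conorm [max(a, b)]: 0.82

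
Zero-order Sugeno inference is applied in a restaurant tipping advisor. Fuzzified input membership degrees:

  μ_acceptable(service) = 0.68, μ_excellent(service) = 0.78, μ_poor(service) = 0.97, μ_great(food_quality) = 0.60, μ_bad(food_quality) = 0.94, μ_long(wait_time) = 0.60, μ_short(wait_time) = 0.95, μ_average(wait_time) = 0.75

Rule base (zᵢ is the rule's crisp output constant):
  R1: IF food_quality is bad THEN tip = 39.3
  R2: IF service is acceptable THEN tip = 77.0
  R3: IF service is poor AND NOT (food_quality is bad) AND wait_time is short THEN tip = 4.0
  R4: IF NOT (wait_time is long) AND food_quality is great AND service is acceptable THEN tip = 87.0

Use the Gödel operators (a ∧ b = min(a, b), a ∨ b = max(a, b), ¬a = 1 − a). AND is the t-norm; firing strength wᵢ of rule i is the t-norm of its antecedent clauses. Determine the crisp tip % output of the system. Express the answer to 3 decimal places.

R1 (z=39.3): bad=0.94 → w = 0.94
R2 (z=77.0): acceptable=0.68 → w = 0.68
R3 (z=4.0): poor=0.97, ¬bad=1−0.94=0.06, short=0.95; AND[min(a, b)] → w = 0.06
R4 (z=87.0): ¬long=1−0.60=0.40, great=0.60, acceptable=0.68; AND[min(a, b)] → w = 0.40
Weighted average = (0.94·39.3 + 0.68·77.0 + 0.06·4.0 + 0.40·87.0) / (0.94 + 0.68 + 0.06 + 0.40)
  = 124.3420 / 2.0800 = 59.780

59.780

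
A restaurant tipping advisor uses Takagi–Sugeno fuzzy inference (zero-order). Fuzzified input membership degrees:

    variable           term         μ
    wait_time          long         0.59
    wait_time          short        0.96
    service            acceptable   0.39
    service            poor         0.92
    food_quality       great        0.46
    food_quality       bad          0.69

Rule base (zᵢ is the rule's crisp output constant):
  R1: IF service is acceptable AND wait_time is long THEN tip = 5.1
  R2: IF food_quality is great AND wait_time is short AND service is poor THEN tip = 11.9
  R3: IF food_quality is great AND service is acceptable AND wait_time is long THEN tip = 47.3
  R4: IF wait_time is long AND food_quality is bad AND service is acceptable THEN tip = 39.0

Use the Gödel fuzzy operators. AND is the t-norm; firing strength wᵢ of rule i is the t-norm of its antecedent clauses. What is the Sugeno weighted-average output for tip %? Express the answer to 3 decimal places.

R1 (z=5.1): acceptable=0.39, long=0.59; AND[min(a, b)] → w = 0.39
R2 (z=11.9): great=0.46, short=0.96, poor=0.92; AND[min(a, b)] → w = 0.46
R3 (z=47.3): great=0.46, acceptable=0.39, long=0.59; AND[min(a, b)] → w = 0.39
R4 (z=39.0): long=0.59, bad=0.69, acceptable=0.39; AND[min(a, b)] → w = 0.39
Weighted average = (0.39·5.1 + 0.46·11.9 + 0.39·47.3 + 0.39·39.0) / (0.39 + 0.46 + 0.39 + 0.39)
  = 41.1200 / 1.6300 = 25.227

25.227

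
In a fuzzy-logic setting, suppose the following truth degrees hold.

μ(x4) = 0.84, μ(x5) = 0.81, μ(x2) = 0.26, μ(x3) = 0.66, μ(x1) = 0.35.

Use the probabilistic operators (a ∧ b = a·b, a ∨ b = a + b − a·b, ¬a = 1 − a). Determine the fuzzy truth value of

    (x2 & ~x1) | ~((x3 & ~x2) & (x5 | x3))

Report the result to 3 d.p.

~x1 = 1 − 0.3500 = 0.6500
x2 & ~x1 = a·b on (0.2600, 0.6500) = 0.1690
~x2 = 1 − 0.2600 = 0.7400
x3 & ~x2 = a·b on (0.6600, 0.7400) = 0.4884
x5 | x3 = a + b − a·b on (0.8100, 0.6600) = 0.9354
(x3 & ~x2) & (x5 | x3) = a·b on (0.4884, 0.9354) = 0.4568
~((x3 & ~x2) & (x5 | x3)) = 1 − 0.4568 = 0.5432
(x2 & ~x1) | ~((x3 & ~x2) & (x5 | x3)) = a + b − a·b on (0.1690, 0.5432) = 0.6204

0.620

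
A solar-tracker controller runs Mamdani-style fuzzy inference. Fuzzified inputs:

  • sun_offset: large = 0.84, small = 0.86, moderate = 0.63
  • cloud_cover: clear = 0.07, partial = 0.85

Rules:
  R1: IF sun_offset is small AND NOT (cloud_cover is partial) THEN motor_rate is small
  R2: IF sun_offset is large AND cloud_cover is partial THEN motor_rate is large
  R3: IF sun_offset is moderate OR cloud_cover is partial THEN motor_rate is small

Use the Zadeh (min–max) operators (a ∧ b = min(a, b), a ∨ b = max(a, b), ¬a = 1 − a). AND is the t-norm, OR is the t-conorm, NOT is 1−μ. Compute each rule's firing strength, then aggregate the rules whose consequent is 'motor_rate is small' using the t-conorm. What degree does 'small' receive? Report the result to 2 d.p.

0.85

R1: small=0.86, ¬partial=1−0.85=0.15; AND[min(a, b)] → w = 0.15
R2: large=0.84, partial=0.85; AND[min(a, b)] → w = 0.84
R3: moderate=0.63, partial=0.85; OR[max(a, b)] → w = 0.85
Rules with consequent 'small': {R1, R3} → strengths 0.15, 0.85
Aggregate via t-conorm [max(a, b)]: 0.85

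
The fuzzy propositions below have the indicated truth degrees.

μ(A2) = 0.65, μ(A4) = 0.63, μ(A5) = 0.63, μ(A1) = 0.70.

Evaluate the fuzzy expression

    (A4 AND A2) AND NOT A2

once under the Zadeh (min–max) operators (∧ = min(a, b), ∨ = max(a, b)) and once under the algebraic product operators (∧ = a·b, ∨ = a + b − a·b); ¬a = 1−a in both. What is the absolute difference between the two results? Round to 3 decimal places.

Under Zadeh (min–max):
  A4 AND A2 = min(a, b) on (0.63, 0.65) = 0.63
  NOT A2 = 1 − 0.65 = 0.35
  (A4 AND A2) AND NOT A2 = min(a, b) on (0.63, 0.35) = 0.35
  → value = 0.3500
Under algebraic product:
  A4 AND A2 = a·b on (0.6300, 0.6500) = 0.4095
  NOT A2 = 1 − 0.6500 = 0.3500
  (A4 AND A2) AND NOT A2 = a·b on (0.4095, 0.3500) = 0.1433
  → value = 0.1433
|0.3500 − 0.1433| = 0.207

0.207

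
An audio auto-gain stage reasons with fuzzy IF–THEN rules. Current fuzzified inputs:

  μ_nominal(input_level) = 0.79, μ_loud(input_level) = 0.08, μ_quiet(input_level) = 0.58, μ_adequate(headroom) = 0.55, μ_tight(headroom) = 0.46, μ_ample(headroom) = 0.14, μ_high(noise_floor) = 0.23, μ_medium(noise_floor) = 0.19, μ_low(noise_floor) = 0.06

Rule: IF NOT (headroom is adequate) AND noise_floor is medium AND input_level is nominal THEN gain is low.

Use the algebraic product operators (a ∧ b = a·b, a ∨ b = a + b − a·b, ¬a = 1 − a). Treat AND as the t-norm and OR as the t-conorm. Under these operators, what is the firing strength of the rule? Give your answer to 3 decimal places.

firing strength: ¬adequate=1−0.55=0.45, medium=0.19, nominal=0.79; AND[a·b] → w = 0.0675

0.068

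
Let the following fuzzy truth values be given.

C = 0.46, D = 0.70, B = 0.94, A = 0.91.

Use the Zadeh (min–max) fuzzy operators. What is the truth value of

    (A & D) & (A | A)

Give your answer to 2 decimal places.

A & D = min(a, b) on (0.91, 0.70) = 0.70
A | A = max(a, b) on (0.91, 0.91) = 0.91
(A & D) & (A | A) = min(a, b) on (0.70, 0.91) = 0.70

0.70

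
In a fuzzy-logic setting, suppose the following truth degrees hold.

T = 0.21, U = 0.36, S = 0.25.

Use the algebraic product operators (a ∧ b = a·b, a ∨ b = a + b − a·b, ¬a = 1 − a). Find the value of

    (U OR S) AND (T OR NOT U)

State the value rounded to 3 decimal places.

0.372

U OR S = a + b − a·b on (0.3600, 0.2500) = 0.5200
NOT U = 1 − 0.3600 = 0.6400
T OR NOT U = a + b − a·b on (0.2100, 0.6400) = 0.7156
(U OR S) AND (T OR NOT U) = a·b on (0.5200, 0.7156) = 0.3721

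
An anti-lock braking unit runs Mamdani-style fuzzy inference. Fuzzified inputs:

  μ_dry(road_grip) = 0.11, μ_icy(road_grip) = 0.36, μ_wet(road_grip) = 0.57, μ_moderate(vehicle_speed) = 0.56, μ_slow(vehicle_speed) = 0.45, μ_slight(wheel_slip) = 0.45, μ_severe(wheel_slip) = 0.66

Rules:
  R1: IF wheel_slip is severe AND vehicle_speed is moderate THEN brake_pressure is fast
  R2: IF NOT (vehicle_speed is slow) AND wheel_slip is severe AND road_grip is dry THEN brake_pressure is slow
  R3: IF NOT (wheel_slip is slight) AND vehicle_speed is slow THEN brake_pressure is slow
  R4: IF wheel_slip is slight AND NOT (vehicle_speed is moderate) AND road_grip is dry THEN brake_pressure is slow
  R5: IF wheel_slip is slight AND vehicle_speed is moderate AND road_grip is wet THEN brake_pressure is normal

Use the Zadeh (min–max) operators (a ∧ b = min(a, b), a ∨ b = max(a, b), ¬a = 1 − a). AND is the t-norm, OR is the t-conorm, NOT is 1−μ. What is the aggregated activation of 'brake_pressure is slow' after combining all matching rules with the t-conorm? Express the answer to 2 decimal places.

R1: severe=0.66, moderate=0.56; AND[min(a, b)] → w = 0.56
R2: ¬slow=1−0.45=0.55, severe=0.66, dry=0.11; AND[min(a, b)] → w = 0.11
R3: ¬slight=1−0.45=0.55, slow=0.45; AND[min(a, b)] → w = 0.45
R4: slight=0.45, ¬moderate=1−0.56=0.44, dry=0.11; AND[min(a, b)] → w = 0.11
R5: slight=0.45, moderate=0.56, wet=0.57; AND[min(a, b)] → w = 0.45
Rules with consequent 'slow': {R2, R3, R4} → strengths 0.11, 0.45, 0.11
Aggregate via t-conorm [max(a, b)]: 0.45

0.45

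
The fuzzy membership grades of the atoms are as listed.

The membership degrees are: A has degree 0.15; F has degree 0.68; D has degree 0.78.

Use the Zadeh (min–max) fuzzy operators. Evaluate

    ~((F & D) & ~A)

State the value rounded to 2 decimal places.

0.32

F & D = min(a, b) on (0.68, 0.78) = 0.68
~A = 1 − 0.15 = 0.85
(F & D) & ~A = min(a, b) on (0.68, 0.85) = 0.68
~((F & D) & ~A) = 1 − 0.68 = 0.32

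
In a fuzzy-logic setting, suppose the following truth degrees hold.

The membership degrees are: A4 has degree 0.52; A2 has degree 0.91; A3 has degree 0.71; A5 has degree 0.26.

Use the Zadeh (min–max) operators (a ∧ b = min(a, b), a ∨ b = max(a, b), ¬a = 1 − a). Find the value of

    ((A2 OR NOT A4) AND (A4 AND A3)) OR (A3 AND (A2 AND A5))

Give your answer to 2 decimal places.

NOT A4 = 1 − 0.52 = 0.48
A2 OR NOT A4 = max(a, b) on (0.91, 0.48) = 0.91
A4 AND A3 = min(a, b) on (0.52, 0.71) = 0.52
(A2 OR NOT A4) AND (A4 AND A3) = min(a, b) on (0.91, 0.52) = 0.52
A2 AND A5 = min(a, b) on (0.91, 0.26) = 0.26
A3 AND (A2 AND A5) = min(a, b) on (0.71, 0.26) = 0.26
((A2 OR NOT A4) AND (A4 AND A3)) OR (A3 AND (A2 AND A5)) = max(a, b) on (0.52, 0.26) = 0.52

0.52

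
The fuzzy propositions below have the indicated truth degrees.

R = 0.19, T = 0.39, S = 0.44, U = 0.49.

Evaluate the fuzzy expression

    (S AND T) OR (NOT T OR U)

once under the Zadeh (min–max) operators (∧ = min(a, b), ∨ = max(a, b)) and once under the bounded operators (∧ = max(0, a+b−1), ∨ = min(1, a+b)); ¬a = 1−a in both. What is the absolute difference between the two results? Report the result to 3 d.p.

0.390

Under Zadeh (min–max):
  S AND T = min(a, b) on (0.44, 0.39) = 0.39
  NOT T = 1 − 0.39 = 0.61
  NOT T OR U = max(a, b) on (0.61, 0.49) = 0.61
  (S AND T) OR (NOT T OR U) = max(a, b) on (0.39, 0.61) = 0.61
  → value = 0.6100
Under bounded:
  S AND T = max(0, a+b−1) on (0.44, 0.39) = 0.00
  NOT T = 1 − 0.39 = 0.61
  NOT T OR U = min(1, a+b) on (0.61, 0.49) = 1.00
  (S AND T) OR (NOT T OR U) = min(1, a+b) on (0.00, 1.00) = 1.00
  → value = 1.0000
|0.6100 − 1.0000| = 0.390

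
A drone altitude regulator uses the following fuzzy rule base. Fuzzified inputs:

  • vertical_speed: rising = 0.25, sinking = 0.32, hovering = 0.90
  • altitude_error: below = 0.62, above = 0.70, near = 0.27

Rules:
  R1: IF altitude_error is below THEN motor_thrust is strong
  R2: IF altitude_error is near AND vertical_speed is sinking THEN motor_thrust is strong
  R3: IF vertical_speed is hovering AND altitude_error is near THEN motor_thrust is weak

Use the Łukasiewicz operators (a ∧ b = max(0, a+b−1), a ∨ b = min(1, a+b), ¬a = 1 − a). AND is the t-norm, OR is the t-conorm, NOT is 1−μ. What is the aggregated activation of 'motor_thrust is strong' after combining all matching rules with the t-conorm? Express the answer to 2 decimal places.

R1: below=0.62 → w = 0.62
R2: near=0.27, sinking=0.32; AND[max(0, a+b−1)] → w = 0.00
R3: hovering=0.90, near=0.27; AND[max(0, a+b−1)] → w = 0.17
Rules with consequent 'strong': {R1, R2} → strengths 0.62, 0.00
Aggregate via t-conorm [min(1, a+b)]: 0.62

0.62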